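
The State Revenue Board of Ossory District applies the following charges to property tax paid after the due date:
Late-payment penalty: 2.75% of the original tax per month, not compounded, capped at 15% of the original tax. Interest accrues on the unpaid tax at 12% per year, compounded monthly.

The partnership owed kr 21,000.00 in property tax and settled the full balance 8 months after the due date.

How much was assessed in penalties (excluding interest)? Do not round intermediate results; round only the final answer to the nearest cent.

Penalty (uncapped): 8 × 2.75% × kr 21,000.00 = kr 4,620.00; cap = 15% × kr 21,000.00 = kr 3,150.00 → penalty = kr 3,150.00

kr 3,150.00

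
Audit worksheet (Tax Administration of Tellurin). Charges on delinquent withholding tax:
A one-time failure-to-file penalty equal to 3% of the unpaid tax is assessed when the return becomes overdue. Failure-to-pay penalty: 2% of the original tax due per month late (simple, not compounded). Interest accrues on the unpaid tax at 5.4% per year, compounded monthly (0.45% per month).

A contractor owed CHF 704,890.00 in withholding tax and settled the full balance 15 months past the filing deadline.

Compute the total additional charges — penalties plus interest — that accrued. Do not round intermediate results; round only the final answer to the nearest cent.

Failure-to-file penalty: 3% × CHF 704,890.00 = CHF 21,146.70
Failure-to-pay penalty: 15 × 2% × CHF 704,890.00 = CHF 211,467.00
Interest: CHF 704,890.00 × ((1 + 0.0045)^15 − 1) = CHF 704,890.00 × 0.0696683… = CHF 49,108.4719…
Penalties + interest = CHF 232,613.7000 + CHF 49,108.4719… = CHF 281,722.17

CHF 281,722.17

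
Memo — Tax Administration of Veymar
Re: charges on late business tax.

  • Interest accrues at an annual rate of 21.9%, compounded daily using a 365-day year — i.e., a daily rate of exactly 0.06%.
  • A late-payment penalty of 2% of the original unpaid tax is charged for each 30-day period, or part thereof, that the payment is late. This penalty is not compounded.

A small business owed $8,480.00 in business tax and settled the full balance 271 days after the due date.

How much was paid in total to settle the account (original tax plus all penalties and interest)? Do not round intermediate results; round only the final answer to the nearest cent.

$11,672.79

Penalty periods: ⌈271/30⌉ = 10; penalty = 10 × 2% × $8,480.00 = $1,696.00
Interest: $8,480.00 × ((1 + 0.0006)^271 − 1) = $8,480.00 × 0.17650860… = $1,496.7929…
Total = $8,480.00 + $1,696.0000 + $1,496.7929… = $11,672.79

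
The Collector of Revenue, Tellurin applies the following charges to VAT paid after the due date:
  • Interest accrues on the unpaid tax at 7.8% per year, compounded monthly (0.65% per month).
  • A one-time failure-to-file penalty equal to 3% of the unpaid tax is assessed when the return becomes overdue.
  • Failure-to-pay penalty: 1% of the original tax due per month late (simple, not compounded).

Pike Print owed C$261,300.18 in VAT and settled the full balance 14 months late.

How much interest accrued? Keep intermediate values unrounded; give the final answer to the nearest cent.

Interest: C$261,300.18 × ((1 + 0.0065)^14 − 1) = C$261,300.18 × 0.0949465… = C$24,809.5438…

C$24,809.54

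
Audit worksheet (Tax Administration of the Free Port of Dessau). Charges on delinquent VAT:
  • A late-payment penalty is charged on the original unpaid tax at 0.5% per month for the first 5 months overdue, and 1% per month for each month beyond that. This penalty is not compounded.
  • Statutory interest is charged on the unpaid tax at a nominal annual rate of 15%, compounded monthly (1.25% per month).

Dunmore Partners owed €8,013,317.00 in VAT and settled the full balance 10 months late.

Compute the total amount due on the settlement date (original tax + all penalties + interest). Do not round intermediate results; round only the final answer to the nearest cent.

Penalty, months 1–5: 5 × 0.5% × €8,013,317.00 = €200,332.93…
Penalty, months 6–10: 5 × 1% × €8,013,317.00 = €400,665.85
Interest: €8,013,317.00 × ((1 + 0.0125)^10 − 1) = €8,013,317.00 × 0.1322708… = €1,059,928.0880…
Total = €8,013,317.00 + €600,998.7750 + €1,059,928.0880… = €9,674,243.86

€9,674,243.86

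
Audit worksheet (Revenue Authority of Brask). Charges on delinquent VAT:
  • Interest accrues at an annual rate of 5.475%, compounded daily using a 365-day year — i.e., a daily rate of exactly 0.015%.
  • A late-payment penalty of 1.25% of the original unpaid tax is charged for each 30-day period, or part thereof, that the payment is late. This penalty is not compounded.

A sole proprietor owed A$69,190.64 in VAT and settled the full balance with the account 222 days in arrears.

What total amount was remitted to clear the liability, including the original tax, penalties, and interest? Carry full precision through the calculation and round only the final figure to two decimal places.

Penalty periods: ⌈222/30⌉ = 8; penalty = 8 × 1.25% × A$69,190.64 = A$6,919.06…
Interest: A$69,190.64 × ((1 + 0.00015)^222 − 1) = A$69,190.64 × 0.03385807… = A$2,342.6615…
Total = A$69,190.64 + A$6,919.0640 + A$2,342.6615… = A$78,452.37

A$78,452.37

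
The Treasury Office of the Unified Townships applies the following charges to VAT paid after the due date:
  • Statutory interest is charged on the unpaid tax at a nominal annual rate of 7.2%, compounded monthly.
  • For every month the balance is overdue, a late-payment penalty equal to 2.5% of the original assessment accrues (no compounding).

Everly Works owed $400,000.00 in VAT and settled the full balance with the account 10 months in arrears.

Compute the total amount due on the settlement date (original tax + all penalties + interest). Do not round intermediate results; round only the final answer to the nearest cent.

$524,658.48

Late-payment penalty = 2.5% × $400,000.00 × 10 mo = $100,000.00
Interest (7.2%/yr ÷ 12 = 0.6%/month): $400,000.00 × ((1 + 0.006)^10 − 1) = $24,658.4777…
Total = $400,000.00 + $100,000.0000 + $24,658.4777… = $524,658.48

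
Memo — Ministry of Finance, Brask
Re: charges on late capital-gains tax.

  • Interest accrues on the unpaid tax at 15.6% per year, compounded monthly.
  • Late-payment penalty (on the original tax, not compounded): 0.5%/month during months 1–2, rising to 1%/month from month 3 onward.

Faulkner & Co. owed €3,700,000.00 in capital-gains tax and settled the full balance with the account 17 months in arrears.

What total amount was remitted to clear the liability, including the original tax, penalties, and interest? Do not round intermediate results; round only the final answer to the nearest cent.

Penalty, months 1–2: 2 × 0.5% × €3,700,000.00 = €37,000.00
Penalty, months 3–17: 15 × 1% × €3,700,000.00 = €555,000.00
Interest (15.6%/yr ÷ 12 = 1.3%/month): €3,700,000.00 × ((1 + 0.013)^17 − 1) = €908,528.6868…
Total = €3,700,000.00 + €592,000.0000 + €908,528.6868… = €5,200,528.69

€5,200,528.69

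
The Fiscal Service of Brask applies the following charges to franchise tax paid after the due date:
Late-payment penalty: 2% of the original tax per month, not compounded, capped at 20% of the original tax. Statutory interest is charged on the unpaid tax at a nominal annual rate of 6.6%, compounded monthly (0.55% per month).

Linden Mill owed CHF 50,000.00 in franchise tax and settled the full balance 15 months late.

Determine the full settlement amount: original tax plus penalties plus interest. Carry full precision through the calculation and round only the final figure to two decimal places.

CHF 64,287.66

Penalty (uncapped): 15 × 2% × CHF 50,000.00 = CHF 15,000.00; cap = 20% × CHF 50,000.00 = CHF 10,000.00 → penalty = CHF 10,000.00
Interest: CHF 50,000.00 × ((1 + 0.0055)^15 − 1) = CHF 50,000.00 × 0.0857532… = CHF 4,287.6607…
Total = CHF 50,000.00 + CHF 10,000.0000 + CHF 4,287.6607… = CHF 64,287.66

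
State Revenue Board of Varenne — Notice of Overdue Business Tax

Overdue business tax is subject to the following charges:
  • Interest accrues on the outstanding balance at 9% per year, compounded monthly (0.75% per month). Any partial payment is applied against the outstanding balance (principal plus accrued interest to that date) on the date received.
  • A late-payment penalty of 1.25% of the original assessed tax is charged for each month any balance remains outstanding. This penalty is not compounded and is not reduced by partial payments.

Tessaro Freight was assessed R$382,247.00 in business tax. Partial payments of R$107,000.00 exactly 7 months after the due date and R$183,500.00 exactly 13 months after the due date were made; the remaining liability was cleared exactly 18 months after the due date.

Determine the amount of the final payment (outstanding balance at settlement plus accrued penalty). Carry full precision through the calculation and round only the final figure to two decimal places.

Balance at month 7: R$382,247.0000 × (1 + 0.0075)^7 = R$402,772.1834…
After R$107,000.00 payment: R$402,772.1834… − R$107,000.00 = R$295,772.1834…
Balance at month 13: R$295,772.1834… × (1 + 0.0075)^6 = R$309,333.9991…
After R$183,500.00 payment: R$309,333.9991… − R$183,500.00 = R$125,833.9991…
Balance at month 18: R$125,833.9991… × (1 + 0.0075)^5 = R$130,624.0885…
Penalty: 18 × 1.25% × R$382,247.00 = R$86,005.58…
Final settlement = outstanding balance + penalty = R$130,624.0885… + R$86,005.58… = R$216,629.66

R$216,629.66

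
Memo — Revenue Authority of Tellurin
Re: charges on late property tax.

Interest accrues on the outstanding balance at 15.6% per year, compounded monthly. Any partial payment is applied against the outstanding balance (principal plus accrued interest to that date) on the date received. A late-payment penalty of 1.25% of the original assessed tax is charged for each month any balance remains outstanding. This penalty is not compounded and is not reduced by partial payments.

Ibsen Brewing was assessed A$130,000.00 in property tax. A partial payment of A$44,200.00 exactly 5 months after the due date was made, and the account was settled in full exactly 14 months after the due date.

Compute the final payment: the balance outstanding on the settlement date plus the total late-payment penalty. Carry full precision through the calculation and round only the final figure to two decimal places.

Monthly rate = 15.6% ÷ 12 = 1.3%
Balance at month 5: A$130,000.0000 × (1 + 0.013)^5 = A$138,672.5747…
After A$44,200.00 payment: A$138,672.5747… − A$44,200.00 = A$94,472.5747…
Balance at month 14: A$94,472.5747… × (1 + 0.013)^9 = A$106,118.4163…
Penalty: 14 × 1.25% × A$130,000.00 = A$22,750.00
Final settlement = outstanding balance + penalty = A$106,118.4163… + A$22,750.00 = A$128,868.42

A$128,868.42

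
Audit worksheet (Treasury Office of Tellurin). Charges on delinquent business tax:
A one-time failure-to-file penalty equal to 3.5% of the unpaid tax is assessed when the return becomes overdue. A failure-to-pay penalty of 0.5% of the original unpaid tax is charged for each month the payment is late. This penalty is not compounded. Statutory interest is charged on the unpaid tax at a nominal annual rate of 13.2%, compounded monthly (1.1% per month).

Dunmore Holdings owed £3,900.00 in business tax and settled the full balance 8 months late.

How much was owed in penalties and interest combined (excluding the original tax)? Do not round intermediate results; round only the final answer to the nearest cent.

Failure-to-file penalty: 3.5% × £3,900.00 = £136.50
Failure-to-pay penalty = 0.5% × £3,900.00 × 8 mo = £156.00
Interest: £3,900.00 × ((1 + 0.011)^8 − 1) = £3,900.00 × 0.0914636… = £356.7079…
Penalties + interest = £292.5000 + £356.7079… = £649.21

£649.21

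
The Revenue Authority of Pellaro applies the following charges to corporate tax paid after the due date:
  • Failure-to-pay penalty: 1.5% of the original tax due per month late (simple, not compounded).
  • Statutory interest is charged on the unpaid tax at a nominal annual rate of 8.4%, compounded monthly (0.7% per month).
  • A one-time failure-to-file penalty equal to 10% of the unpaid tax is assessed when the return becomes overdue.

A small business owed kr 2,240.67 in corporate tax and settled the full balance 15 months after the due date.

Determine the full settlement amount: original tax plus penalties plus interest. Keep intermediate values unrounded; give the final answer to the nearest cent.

kr 3,216.04

Failure-to-file penalty: 10% × kr 2,240.67 = kr 224.07…
Failure-to-pay penalty = 1.5% × kr 2,240.67 × 15 mo = kr 504.15…
Interest: kr 2,240.67 × ((1 + 0.007)^15 − 1) = kr 2,240.67 × 0.1103044… = kr 247.1557…
Total = kr 2,240.67 + kr 728.2178… + kr 247.1557… = kr 3,216.04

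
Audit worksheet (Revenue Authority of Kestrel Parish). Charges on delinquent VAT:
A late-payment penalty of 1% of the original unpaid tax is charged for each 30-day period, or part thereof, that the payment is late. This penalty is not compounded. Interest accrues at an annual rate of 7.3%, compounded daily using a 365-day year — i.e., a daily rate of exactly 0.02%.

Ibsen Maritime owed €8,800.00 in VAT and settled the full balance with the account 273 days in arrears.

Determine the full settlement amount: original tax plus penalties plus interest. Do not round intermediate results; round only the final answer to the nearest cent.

Penalty periods: ⌈273/30⌉ = 10; penalty = 10 × 1% × €8,800.00 = €880.00
Interest: €8,800.00 × ((1 + 0.0002)^273 − 1) = €8,800.00 × 0.05611232… = €493.7884…
Total = €8,800.00 + €880.0000 + €493.7884… = €10,173.79

€10,173.79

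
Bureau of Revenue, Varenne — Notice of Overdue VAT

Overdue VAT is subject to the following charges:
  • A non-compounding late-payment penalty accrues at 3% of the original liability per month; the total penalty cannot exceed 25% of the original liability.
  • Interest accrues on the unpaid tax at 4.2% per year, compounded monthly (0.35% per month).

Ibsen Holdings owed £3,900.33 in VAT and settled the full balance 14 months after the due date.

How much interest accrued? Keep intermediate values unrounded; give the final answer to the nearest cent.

£195.53

Interest: £3,900.33 × ((1 + 0.0035)^14 − 1) = £3,900.33 × 0.0501305… = £195.5255…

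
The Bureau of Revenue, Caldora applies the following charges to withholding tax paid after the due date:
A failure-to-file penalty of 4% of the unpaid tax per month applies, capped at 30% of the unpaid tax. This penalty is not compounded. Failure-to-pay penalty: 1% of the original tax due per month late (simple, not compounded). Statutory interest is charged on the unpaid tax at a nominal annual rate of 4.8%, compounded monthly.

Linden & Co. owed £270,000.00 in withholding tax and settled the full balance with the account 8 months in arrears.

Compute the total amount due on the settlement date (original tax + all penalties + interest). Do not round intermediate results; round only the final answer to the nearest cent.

Failure-to-file: 8 × 4% × £270,000.00 = £86,400.00, capped at 30% × £270,000.00 = £81,000.00
Failure-to-pay penalty: 8 × 1% × £270,000.00 = £21,600.00
Interest (4.8%/yr ÷ 12 = 0.4%/month): £270,000.00 × ((1 + 0.004)^8 − 1) = £8,761.9325…
Total = £270,000.00 + £102,600.0000 + £8,761.9325… = £381,361.93

£381,361.93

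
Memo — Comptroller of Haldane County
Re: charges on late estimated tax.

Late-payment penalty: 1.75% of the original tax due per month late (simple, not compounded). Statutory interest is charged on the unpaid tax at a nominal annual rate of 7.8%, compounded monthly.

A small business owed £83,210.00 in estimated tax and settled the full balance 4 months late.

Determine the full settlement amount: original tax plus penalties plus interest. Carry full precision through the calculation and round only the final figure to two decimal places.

Late-payment penalty: 4 × 1.75% × £83,210.00 = £5,824.70
Interest (7.8%/yr ÷ 12 = 0.65%/month): £83,210.00 × ((1 + 0.0065)^4 − 1) = £2,184.6453…
Total = £83,210.00 + £5,824.7000 + £2,184.6453… = £91,219.35

£91,219.35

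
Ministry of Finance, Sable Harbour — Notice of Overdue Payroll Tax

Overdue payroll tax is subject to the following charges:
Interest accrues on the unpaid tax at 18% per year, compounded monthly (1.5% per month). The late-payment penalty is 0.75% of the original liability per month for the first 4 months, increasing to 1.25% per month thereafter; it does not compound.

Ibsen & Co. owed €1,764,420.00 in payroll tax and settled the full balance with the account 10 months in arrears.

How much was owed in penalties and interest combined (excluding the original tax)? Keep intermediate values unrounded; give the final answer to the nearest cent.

Penalty, months 1–4: 4 × 0.75% × €1,764,420.00 = €52,932.60
Penalty, months 5–10: 6 × 1.25% × €1,764,420.00 = €132,331.50
Interest: €1,764,420.00 × ((1 + 0.015)^10 − 1) = €1,764,420.00 × 0.1605408… = €283,261.4425…
Penalties + interest = €185,264.1000 + €283,261.4425… = €468,525.54

€468,525.54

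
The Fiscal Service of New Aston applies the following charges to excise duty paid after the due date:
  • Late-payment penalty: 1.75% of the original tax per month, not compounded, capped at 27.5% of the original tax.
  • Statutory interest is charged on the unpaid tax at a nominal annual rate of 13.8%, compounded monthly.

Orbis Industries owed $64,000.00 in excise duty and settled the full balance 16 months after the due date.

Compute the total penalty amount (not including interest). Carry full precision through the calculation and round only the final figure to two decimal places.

Penalty (uncapped): 16 × 1.75% × $64,000.00 = $17,920.00; cap = 27.5% × $64,000.00 = $17,600.00 → penalty = $17,600.00

$17,600.00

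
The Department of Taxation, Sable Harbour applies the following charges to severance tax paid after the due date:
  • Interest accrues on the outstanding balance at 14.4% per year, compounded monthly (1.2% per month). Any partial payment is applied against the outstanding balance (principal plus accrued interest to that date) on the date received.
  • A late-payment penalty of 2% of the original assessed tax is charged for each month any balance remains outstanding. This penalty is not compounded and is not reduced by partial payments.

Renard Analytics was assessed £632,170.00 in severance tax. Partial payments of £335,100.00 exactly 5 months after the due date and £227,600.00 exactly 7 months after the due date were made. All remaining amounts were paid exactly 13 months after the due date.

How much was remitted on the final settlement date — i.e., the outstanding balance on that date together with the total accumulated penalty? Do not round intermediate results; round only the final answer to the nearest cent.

Balance at month 5: £632,170.0000 × (1 + 0.012)^5 = £671,021.5144…
After £335,100.00 payment: £671,021.5144… − £335,100.00 = £335,921.5144…
Balance at month 7: £335,921.5144… × (1 + 0.012)^2 = £344,032.0034…
After £227,600.00 payment: £344,032.0034… − £227,600.00 = £116,432.0034…
Balance at month 13: £116,432.0034… × (1 + 0.012)^6 = £125,070.6611…
Penalty: 13 × 2% × £632,170.00 = £164,364.20
Final settlement = outstanding balance + penalty = £125,070.6611… + £164,364.20 = £289,434.86

£289,434.86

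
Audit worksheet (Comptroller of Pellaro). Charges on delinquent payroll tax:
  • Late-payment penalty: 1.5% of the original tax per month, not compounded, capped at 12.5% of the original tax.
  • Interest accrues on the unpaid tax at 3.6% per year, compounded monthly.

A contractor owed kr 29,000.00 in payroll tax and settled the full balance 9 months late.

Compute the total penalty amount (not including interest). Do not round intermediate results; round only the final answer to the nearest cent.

Penalty (uncapped): 9 × 1.5% × kr 29,000.00 = kr 3,915.00; cap = 12.5% × kr 29,000.00 = kr 3,625.00 → penalty = kr 3,625.00

kr 3,625.00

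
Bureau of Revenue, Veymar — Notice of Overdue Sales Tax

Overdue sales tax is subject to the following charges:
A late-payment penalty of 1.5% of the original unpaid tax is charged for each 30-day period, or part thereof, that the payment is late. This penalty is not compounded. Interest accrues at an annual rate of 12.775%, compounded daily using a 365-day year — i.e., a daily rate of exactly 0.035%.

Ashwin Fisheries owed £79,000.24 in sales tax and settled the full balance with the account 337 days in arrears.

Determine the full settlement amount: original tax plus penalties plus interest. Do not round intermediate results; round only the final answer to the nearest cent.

Penalty periods: ⌈337/30⌉ = 12; penalty = 12 × 1.5% × £79,000.24 = £14,220.04…
Interest: £79,000.24 × ((1 + 0.00035)^337 − 1) = £79,000.24 × 0.12516463… = £9,888.0359…
Total = £79,000.24 + £14,220.0432 + £9,888.0359… = £103,108.32

£103,108.32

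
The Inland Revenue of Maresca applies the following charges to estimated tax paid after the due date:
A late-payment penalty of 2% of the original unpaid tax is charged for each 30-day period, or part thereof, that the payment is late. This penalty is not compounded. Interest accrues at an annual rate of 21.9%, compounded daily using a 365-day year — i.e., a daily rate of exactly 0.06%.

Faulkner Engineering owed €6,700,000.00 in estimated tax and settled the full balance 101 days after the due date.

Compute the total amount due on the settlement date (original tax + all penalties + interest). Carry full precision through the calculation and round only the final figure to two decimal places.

Penalty periods: ⌈101/30⌉ = 4; penalty = 4 × 2% × €6,700,000.00 = €536,000.00
Interest: €6,700,000.00 × ((1 + 0.0006)^101 − 1) = €6,700,000.00 × 0.06245453… = €418,445.3628…
Total = €6,700,000.00 + €536,000.0000 + €418,445.3628… = €7,654,445.36

€7,654,445.36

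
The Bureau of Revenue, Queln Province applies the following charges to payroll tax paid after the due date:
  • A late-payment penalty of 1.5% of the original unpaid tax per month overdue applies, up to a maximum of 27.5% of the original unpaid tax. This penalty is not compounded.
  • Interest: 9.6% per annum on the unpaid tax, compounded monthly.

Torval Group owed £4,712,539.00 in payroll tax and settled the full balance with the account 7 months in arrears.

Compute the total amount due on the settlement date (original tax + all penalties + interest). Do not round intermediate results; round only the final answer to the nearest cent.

£5,477,676.56

Penalty: 7 × 1.5% × £4,712,539.00 = £494,816.60… (below the 27.5% cap of £1,295,948.23…)
Interest (9.6%/yr ÷ 12 = 0.8%/month): £4,712,539.00 × ((1 + 0.008)^7 − 1) = £270,320.9640…
Total = £4,712,539.00 + £494,816.5950 + £270,320.9640… = £5,477,676.56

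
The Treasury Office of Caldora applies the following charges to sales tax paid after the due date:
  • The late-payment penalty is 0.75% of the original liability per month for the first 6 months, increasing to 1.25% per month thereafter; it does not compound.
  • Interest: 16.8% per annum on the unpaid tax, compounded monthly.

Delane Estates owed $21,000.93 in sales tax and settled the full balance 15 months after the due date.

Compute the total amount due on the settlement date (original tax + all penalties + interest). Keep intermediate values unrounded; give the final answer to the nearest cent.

$29,178.33

Penalty, months 1–6: 6 × 0.75% × $21,000.93 = $945.04…
Penalty, months 7–15: 9 × 1.25% × $21,000.93 = $2,362.60…
Interest (16.8%/yr ÷ 12 = 1.4%/month): $21,000.93 × ((1 + 0.014)^15 − 1) = $4,869.7505…
Total = $21,000.93 + $3,307.6465… + $4,869.7505… = $29,178.33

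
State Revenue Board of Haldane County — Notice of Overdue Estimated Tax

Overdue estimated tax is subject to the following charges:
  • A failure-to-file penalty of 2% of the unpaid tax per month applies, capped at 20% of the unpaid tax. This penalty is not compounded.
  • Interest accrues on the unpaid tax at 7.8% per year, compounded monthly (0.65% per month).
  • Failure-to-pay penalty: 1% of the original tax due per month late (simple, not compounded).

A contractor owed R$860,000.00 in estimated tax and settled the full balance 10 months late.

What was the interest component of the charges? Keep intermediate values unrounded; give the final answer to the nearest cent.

Interest: R$860,000.00 × ((1 + 0.0065)^10 − 1) = R$860,000.00 × 0.0669346… = R$57,563.7412…

R$57,563.74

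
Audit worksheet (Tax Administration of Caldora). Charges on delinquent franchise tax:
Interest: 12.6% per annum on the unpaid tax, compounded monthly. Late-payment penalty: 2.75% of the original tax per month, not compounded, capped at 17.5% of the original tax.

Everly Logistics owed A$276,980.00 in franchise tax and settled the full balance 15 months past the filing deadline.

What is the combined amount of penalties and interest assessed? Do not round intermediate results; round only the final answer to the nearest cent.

A$95,452.83

Penalty (uncapped): 15 × 2.75% × A$276,980.00 = A$114,254.25; cap = 17.5% × A$276,980.00 = A$48,471.50 → penalty = A$48,471.50
Interest (12.6%/yr ÷ 12 = 1.05%/month): A$276,980.00 × ((1 + 0.0105)^15 − 1) = A$46,981.3341…
Penalties + interest = A$48,471.5000 + A$46,981.3341… = A$95,452.83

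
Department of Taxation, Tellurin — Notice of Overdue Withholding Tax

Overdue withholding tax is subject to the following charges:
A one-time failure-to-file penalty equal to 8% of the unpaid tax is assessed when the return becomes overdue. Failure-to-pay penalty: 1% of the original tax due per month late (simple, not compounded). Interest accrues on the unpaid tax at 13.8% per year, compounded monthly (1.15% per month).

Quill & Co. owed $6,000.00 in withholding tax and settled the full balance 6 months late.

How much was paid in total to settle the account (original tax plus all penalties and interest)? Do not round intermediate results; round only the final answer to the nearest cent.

Failure-to-file penalty: 8% × $6,000.00 = $480.00
Failure-to-pay penalty: 6 × 1% × $6,000.00 = $360.00
Interest: $6,000.00 × ((1 + 0.0115)^6 − 1) = $6,000.00 × 0.0710144… = $426.0866…
Total = $6,000.00 + $840.0000 + $426.0866… = $7,266.09

$7,266.09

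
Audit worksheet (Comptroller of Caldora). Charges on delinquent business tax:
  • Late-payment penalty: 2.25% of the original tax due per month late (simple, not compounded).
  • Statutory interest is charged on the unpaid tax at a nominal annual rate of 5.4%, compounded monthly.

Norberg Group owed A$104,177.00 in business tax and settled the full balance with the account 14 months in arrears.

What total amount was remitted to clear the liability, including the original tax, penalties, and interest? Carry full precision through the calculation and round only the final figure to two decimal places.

Late-payment penalty: 14 × 2.25% × A$104,177.00 = A$32,815.76…
Interest (5.4%/yr ÷ 12 = 0.45%/month): A$104,177.00 × ((1 + 0.0045)^14 − 1) = A$6,758.6218…
Total = A$104,177.00 + A$32,815.7550 + A$6,758.6218… = A$143,751.38

A$143,751.38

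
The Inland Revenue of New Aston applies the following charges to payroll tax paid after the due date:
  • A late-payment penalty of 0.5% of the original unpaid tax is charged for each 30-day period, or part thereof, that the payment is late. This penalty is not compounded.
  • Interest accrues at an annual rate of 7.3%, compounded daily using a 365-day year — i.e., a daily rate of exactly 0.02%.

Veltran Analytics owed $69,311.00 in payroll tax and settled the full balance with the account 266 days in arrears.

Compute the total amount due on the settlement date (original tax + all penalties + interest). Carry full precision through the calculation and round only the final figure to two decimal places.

$76,216.80

Penalty periods: ⌈266/30⌉ = 9; penalty = 9 × 0.5% × $69,311.00 = $3,119.00…
Interest: $69,311.00 × ((1 + 0.0002)^266 − 1) = $69,311.00 × 0.05463494… = $3,786.8025…
Total = $69,311.00 + $3,118.9950 + $3,786.8025… = $76,216.80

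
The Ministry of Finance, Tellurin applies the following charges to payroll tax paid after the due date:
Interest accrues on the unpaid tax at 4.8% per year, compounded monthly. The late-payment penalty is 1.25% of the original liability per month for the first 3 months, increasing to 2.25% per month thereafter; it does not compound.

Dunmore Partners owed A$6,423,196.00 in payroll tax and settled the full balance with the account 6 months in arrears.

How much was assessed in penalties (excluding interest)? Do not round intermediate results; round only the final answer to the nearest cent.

Penalty, months 1–3: 3 × 1.25% × A$6,423,196.00 = A$240,869.85
Penalty, months 4–6: 3 × 2.25% × A$6,423,196.00 = A$433,565.73
Total penalty = A$240,869.85 + A$433,565.73 = A$674,435.58

A$674,435.58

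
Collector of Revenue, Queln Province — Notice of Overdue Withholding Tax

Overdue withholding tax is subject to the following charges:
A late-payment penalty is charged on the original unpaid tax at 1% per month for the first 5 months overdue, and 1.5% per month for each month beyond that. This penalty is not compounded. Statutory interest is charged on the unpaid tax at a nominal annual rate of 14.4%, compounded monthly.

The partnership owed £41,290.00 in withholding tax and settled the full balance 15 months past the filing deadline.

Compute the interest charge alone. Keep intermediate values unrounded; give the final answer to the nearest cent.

Interest (14.4%/yr ÷ 12 = 1.2%/month): £41,290.00 × ((1 + 0.012)^15 − 1) = £8,090.1688…

£8,090.17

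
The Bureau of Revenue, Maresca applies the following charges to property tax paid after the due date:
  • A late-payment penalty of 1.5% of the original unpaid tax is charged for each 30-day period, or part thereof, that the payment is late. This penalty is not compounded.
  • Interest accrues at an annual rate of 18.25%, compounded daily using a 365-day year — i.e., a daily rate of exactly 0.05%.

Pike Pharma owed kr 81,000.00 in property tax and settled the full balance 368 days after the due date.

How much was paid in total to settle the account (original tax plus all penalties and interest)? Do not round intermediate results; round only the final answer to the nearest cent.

Penalty periods: ⌈368/30⌉ = 13; penalty = 13 × 1.5% × kr 81,000.00 = kr 15,795.00
Interest: kr 81,000.00 × ((1 + 0.0005)^368 − 1) = kr 81,000.00 × 0.20196055… = kr 16,358.8046…
Total = kr 81,000.00 + kr 15,795.0000 + kr 16,358.8046… = kr 113,153.80

kr 113,153.80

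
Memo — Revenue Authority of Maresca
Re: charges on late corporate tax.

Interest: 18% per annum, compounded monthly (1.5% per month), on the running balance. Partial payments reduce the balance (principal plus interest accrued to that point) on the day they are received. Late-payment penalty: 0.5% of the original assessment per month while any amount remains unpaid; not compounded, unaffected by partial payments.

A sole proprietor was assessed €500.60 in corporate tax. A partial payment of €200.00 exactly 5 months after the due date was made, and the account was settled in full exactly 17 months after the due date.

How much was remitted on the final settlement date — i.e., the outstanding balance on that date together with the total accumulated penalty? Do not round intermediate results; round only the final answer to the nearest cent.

Balance at month 5: €500.6000 × (1 + 0.015)^5 = €539.2884…
After €200.00 payment: €539.2884… − €200.00 = €339.2884…
Balance at month 17: €339.2884… × (1 + 0.015)^12 = €405.6593…
Penalty: 17 × 0.5% × €500.60 = €42.55…
Final settlement = outstanding balance + penalty = €405.6593… + €42.55… = €448.21

€448.21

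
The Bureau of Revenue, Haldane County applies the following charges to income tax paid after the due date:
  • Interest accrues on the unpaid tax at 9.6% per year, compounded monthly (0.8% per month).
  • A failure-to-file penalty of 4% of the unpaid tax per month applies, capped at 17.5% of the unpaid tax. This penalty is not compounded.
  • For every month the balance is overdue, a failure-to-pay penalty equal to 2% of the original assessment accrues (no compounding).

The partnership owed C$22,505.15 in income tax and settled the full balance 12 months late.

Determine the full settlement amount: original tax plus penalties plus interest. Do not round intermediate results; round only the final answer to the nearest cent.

Failure-to-file: 12 × 4% × C$22,505.15 = C$10,802.47…, capped at 17.5% × C$22,505.15 = C$3,938.40…
Failure-to-pay penalty = 2% × C$22,505.15 × 12 mo = C$5,401.24…
Interest: C$22,505.15 × ((1 + 0.008)^12 − 1) = C$22,505.15 × 0.1003387… = C$2,258.1374…
Total = C$22,505.15 + C$9,339.6373… + C$2,258.1374… = C$34,102.92

C$34,102.92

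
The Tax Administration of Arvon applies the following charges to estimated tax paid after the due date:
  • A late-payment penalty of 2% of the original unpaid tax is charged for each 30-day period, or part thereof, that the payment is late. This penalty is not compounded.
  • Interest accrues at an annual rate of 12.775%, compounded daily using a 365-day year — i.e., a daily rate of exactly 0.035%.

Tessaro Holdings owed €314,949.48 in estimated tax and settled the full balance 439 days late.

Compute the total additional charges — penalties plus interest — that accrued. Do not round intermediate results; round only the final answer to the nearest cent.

€146,782.63

Penalty periods: ⌈439/30⌉ = 15; penalty = 15 × 2% × €314,949.48 = €94,484.84…
Interest: €314,949.48 × ((1 + 0.00035)^439 − 1) = €314,949.48 × 0.16605134… = €52,297.7831…
Penalties + interest = €94,484.8440 + €52,297.7831… = €146,782.63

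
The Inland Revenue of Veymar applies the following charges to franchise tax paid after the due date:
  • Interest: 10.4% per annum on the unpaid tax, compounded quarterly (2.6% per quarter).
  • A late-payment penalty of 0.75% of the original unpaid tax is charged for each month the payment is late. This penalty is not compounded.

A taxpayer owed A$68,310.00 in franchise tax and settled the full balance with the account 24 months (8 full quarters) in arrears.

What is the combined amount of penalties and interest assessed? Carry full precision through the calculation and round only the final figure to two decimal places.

A$27,866.72

Late-payment penalty = 0.75% × A$68,310.00 × 24 mo = A$12,295.80
Interest: A$68,310.00 × ((1 + 0.026)^8 − 1) = A$68,310.00 × 0.2279449… = A$15,570.9174…
Penalties + interest = A$12,295.8000 + A$15,570.9174… = A$27,866.72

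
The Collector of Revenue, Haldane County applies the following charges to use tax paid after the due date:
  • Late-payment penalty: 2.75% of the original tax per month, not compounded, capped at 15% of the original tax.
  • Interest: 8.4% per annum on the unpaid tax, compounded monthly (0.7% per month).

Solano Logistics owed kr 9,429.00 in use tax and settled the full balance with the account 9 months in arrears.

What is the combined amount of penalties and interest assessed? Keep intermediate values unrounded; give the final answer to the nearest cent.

kr 2,025.28

Penalty (uncapped): 9 × 2.75% × kr 9,429.00 = kr 2,333.68…; cap = 15% × kr 9,429.00 = kr 1,414.35 → penalty = kr 1,414.35
Interest: kr 9,429.00 × ((1 + 0.007)^9 − 1) = kr 9,429.00 × 0.0647931… = kr 610.9343…
Penalties + interest = kr 1,414.3500 + kr 610.9343… = kr 2,025.28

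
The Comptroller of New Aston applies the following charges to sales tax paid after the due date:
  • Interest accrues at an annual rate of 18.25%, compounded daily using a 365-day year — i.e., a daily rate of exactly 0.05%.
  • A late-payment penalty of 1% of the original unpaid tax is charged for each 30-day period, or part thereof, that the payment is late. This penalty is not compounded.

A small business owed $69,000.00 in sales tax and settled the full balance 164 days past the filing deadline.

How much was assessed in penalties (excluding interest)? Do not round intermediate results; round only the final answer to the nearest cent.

Penalty periods: ⌈164/30⌉ = 6; penalty = 6 × 1% × $69,000.00 = $4,140.00

$4,140.00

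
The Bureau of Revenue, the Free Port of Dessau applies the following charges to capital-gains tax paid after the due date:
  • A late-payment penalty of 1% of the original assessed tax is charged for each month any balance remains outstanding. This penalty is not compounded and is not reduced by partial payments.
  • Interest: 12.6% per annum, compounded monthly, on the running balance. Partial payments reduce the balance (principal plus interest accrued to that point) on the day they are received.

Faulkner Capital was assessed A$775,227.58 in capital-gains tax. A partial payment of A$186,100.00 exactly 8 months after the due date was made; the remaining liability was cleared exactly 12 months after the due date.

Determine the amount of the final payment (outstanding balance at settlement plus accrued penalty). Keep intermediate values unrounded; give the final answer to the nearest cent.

Monthly rate = 12.6% ÷ 12 = 1.05%
Balance at month 8: A$775,227.5800 × (1 + 0.0105)^8 = A$842,790.7451…
After A$186,100.00 payment: A$842,790.7451… − A$186,100.00 = A$656,690.7451…
Balance at month 12: A$656,690.7451… × (1 + 0.0105)^4 = A$684,709.2061…
Penalty: 12 × 1% × A$775,227.58 = A$93,027.31…
Final settlement = outstanding balance + penalty = A$684,709.2061… + A$93,027.31… = A$777,736.52

A$777,736.52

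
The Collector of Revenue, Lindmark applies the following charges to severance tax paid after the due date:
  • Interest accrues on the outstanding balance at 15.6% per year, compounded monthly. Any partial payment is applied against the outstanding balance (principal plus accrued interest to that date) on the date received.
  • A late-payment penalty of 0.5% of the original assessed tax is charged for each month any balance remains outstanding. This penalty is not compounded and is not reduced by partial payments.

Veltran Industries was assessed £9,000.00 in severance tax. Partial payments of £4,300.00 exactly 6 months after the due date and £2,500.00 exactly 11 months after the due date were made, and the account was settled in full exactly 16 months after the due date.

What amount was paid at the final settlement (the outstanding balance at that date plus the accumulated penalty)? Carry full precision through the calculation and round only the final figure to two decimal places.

Monthly rate = 15.6% ÷ 12 = 1.3%
Balance at month 6: £9,000.0000 × (1 + 0.013)^6 = £9,725.2143…
After £4,300.00 payment: £9,725.2143… − £4,300.00 = £5,425.2143…
Balance at month 11: £5,425.2143… × (1 + 0.013)^5 = £5,787.1418…
After £2,500.00 payment: £5,787.1418… − £2,500.00 = £3,287.1418…
Balance at month 16: £3,287.1418… × (1 + 0.013)^5 = £3,506.4340…
Penalty: 16 × 0.5% × £9,000.00 = £720.00
Final settlement = outstanding balance + penalty = £3,506.4340… + £720.00 = £4,226.43

£4,226.43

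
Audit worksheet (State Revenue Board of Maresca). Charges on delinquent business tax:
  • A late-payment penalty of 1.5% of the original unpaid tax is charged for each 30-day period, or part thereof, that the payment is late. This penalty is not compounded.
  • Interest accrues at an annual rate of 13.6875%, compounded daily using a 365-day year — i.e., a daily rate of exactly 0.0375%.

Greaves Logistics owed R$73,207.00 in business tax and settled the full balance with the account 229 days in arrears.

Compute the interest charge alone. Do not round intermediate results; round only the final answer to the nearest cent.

Interest: R$73,207.00 × ((1 + 0.000375)^229 − 1) = R$73,207.00 × 0.08965257… = R$6,563.1957…

R$6,563.20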